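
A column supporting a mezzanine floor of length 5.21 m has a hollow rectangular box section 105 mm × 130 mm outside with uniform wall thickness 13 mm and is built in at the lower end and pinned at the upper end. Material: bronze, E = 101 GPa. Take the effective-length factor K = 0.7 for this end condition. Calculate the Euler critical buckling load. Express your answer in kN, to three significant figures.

P_cr ≈ 620 kN

Inner dimensions: h_i = 130 − 2×13 = 104.0 mm, b_i = 105 − 2×13 = 79.00 mm
Weak-axis I_min = (h_o·b_o³ − h_i·b_i³)/12 with b_o = 105, b_i = 79.00 mm (shorter outer/inner sides).
I_min = (130×105³ − 104.0×79.00³)/12 = 8.268×10^6 mm⁴
I = 8.268×10^6 mm⁴ = 8.268×10^-6 m⁴
Effective length L_e = K·L = 0.7 × 5.21 = 3.647 m
P_cr = π²EI / L_e² = π² × 101×10⁹ × 8.268×10^-6 / 3.647² = 6.197×10^5 N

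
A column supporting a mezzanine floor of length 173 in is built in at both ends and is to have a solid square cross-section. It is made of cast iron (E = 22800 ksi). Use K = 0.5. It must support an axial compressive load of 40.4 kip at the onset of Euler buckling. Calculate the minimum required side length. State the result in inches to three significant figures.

a ≈ 2.00 in

L_e = K·L = 0.5 × 173 = 86.50 in
Required I = P_cr·L_e²/(π²E) = 4.040×10^4 × 86.50² / (π² × 2.28×10^7) = 1.343 in⁴
Solid square: I = a⁴/12  ⇒  a = (12I)^(1/4) = (12×1.343)^(1/4) = 2.00 in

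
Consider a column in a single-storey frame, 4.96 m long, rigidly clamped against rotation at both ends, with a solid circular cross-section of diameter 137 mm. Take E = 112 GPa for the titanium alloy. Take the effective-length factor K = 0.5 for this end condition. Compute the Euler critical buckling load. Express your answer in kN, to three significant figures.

P_cr ≈ 3110 kN

I = πd⁴/64 = π×137⁴/64 = 1.729×10^7 mm⁴
I = 1.729×10^7 mm⁴ = 1.729×10^-5 m⁴
Effective length L_e = K·L = 0.5 × 4.96 = 2.480 m
P_cr = π²EI / L_e² = π² × 112×10⁹ × 1.729×10^-5 / 2.480² = 3.108×10^6 N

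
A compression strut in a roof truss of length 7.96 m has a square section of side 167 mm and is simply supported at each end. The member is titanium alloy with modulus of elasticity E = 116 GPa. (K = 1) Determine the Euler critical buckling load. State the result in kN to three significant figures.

P_cr ≈ 1170 kN

I = a⁴/12 = 167⁴/12 = 6.482×10^7 mm⁴
I = 6.482×10^7 mm⁴ = 6.482×10^-5 m⁴
Effective length L_e = K·L = 1 × 7.96 = 7.960 m
P_cr = π²EI / L_e² = π² × 116×10⁹ × 6.482×10^-5 / 7.960² = 1.171×10^6 N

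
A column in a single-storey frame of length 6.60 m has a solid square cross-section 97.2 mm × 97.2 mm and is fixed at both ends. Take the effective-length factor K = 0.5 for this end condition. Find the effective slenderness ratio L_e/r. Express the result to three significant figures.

For a square r = a/√12 = 97.2/√12 = 28.06 mm
L_e = K·L = 0.5 × 6.60 m = 3.300 m = 3300.0 mm
λ = L_e / r_min = 3300.0 / 28.06 = 118

λ ≈ 118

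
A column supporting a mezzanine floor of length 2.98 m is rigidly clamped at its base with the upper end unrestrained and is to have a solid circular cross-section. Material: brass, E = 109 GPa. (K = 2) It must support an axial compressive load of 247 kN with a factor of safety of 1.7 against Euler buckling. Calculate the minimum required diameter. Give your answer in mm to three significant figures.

Required P_cr = n·P = 1.7 × 247 = 419.9 kN
L_e = K·L = 2 × 2.98 = 5.960 m
Required I = P_cr·L_e²/(π²E) = 4.199×10^5 × 5.960² / (π² × 1.09×10^11) = 1.386×10^-5 m⁴
I_req = 1.386×10^7 mm⁴
Solid circle: I = πd⁴/64  ⇒  d = (64I/π)^(1/4) = (64×1.386×10^7/π)^(1/4) = 130 mm

d ≈ 130 mm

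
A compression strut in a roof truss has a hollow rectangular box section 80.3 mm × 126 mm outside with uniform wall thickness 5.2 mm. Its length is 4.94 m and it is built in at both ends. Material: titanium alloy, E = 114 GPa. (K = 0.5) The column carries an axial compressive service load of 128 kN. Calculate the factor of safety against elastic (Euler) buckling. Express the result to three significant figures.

n ≈ 3.09

Inner dimensions: h_i = 126 − 2×5.2 = 115.6 mm, b_i = 80.3 − 2×5.2 = 69.90 mm
Weak-axis I_min = (h_o·b_o³ − h_i·b_i³)/12 with b_o = 80.3, b_i = 69.90 mm (shorter outer/inner sides).
I_min = (126×80.3³ − 115.6×69.90³)/12 = 2.147×10^6 mm⁴
I = 2.147×10^6 mm⁴ = 2.147×10^-6 m⁴
Effective length L_e = K·L = 0.5 × 4.94 = 2.470 m
P_cr = π²EI / L_e² = π² × 114×10⁹ × 2.147×10^-6 / 2.470² = 3.959×10^5 N
Factor of safety n = P_cr / P = 395.88 / 128 = 3.09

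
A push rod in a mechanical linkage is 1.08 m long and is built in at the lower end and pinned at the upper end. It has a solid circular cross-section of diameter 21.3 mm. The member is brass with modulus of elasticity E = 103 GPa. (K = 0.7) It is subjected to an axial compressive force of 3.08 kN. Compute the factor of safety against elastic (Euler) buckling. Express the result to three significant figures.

I = πd⁴/64 = π×21.3⁴/64 = 1.010×10^4 mm⁴
I = 1.010×10^4 mm⁴ = 1.010×10^-8 m⁴
Effective length L_e = K·L = 0.7 × 1.08 = 0.7560 m
P_cr = π²EI / L_e² = π² × 103×10⁹ × 1.010×10^-8 / 0.7560² = 1.797×10^4 N
Factor of safety n = P_cr / P = 17.971 / 3.08 = 5.83

n ≈ 5.83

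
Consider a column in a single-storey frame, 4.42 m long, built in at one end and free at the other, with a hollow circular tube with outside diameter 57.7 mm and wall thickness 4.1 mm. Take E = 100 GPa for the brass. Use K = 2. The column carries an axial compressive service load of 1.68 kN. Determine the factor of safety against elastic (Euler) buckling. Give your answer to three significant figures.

n ≈ 1.87

Inner diameter d_i = 57.7 − 2×4.1 = 49.50 mm
I = π(d_o⁴ − d_i⁴)/64 = π(57.7⁴ − 49.50⁴)/64 = 2.494×10^5 mm⁴
I = 2.494×10^5 mm⁴ = 2.494×10^-7 m⁴
Effective length L_e = K·L = 2 × 4.42 = 8.840 m
P_cr = π²EI / L_e² = π² × 100×10⁹ × 2.494×10^-7 / 8.840² = 3.150×10^3 N
Factor of safety n = P_cr / P = 3.1497 / 1.68 = 1.87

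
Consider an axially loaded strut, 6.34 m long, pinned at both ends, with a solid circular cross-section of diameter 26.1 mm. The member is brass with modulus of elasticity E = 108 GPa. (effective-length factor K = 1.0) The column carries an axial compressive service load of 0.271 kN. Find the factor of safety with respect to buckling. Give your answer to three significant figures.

n ≈ 2.23

I = πd⁴/64 = π×26.1⁴/64 = 2.278×10^4 mm⁴
I = 2.278×10^4 mm⁴ = 2.278×10^-8 m⁴
Effective length L_e = K·L = 1 × 6.34 = 6.340 m
P_cr = π²EI / L_e² = π² × 108×10⁹ × 2.278×10^-8 / 6.340² = 604.1 N
Factor of safety n = P_cr / P = 0.60406 / 0.271 = 2.23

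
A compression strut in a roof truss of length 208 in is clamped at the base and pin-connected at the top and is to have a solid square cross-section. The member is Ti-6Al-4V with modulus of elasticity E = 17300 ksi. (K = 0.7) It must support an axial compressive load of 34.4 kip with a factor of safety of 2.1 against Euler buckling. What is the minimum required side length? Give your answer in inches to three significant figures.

a ≈ 3.22 in

Required P_cr = n·P = 2.1 × 34.4 = 72.24 kip
L_e = K·L = 0.7 × 208 = 145.6 in
Required I = P_cr·L_e²/(π²E) = 7.224×10^4 × 145.6² / (π² × 1.73×10^7) = 8.969 in⁴
Solid square: I = a⁴/12  ⇒  a = (12I)^(1/4) = (12×8.969)^(1/4) = 3.22 in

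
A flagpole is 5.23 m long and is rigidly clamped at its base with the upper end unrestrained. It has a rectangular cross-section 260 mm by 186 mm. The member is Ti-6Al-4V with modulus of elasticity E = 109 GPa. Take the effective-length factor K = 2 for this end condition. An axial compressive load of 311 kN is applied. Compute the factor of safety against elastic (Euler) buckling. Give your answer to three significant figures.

n ≈ 4.41

Buckling occurs about the weak axis: I_min = h·b³/12 with b = 186 mm (the shorter side).
I_min = 260×186³/12 = 1.394×10^8 mm⁴
I = 1.394×10^8 mm⁴ = 1.394×10^-4 m⁴
Effective length L_e = K·L = 2 × 5.23 = 10.46 m
P_cr = π²EI / L_e² = π² × 109×10⁹ × 1.394×10^-4 / 10.46² = 1.371×10^6 N
Factor of safety n = P_cr / P = 1370.9 / 311 = 4.41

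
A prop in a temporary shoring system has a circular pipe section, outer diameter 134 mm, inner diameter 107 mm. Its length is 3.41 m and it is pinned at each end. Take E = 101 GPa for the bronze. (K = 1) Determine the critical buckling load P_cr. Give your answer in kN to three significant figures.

d_o = 134 mm, d_i = 107 mm
I = π(d_o⁴ − d_i⁴)/64 = π(134⁴ − 107.0⁴)/64 = 9.392×10^6 mm⁴
I = 9.392×10^6 mm⁴ = 9.392×10^-6 m⁴
Effective length L_e = K·L = 1 × 3.41 = 3.410 m
P_cr = π²EI / L_e² = π² × 101×10⁹ × 9.392×10^-6 / 3.410² = 8.052×10^5 N

P_cr ≈ 805 kN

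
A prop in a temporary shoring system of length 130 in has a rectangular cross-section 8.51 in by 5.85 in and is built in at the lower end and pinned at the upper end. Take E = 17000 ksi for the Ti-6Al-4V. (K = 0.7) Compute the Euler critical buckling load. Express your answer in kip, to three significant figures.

P_cr ≈ 2880 kip

Buckling occurs about the weak axis: I_min = h·b³/12 with b = 5.85 in (the shorter side).
I_min = 8.51×5.85³/12 = 142.0 in⁴
Effective length L_e = K·L = 0.7 × 130 = 91.00 in
P_cr = π²EI / L_e² = π² × 17000×10³ × 142.0 / 91.00² = 2.877×10^6 lb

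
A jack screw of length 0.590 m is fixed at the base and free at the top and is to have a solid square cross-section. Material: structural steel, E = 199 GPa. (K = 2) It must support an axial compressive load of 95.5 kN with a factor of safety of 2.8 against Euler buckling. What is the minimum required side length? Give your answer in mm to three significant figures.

a ≈ 38.8 mm

Required P_cr = n·P = 2.8 × 95.5 = 267.4 kN
L_e = K·L = 2 × 0.590 = 1.180 m
Required I = P_cr·L_e²/(π²E) = 2.674×10^5 × 1.180² / (π² × 1.99×10^11) = 1.896×10^-7 m⁴
I_req = 1.896×10^5 mm⁴
Solid square: I = a⁴/12  ⇒  a = (12I)^(1/4) = (12×1.896×10^5)^(1/4) = 38.8 mm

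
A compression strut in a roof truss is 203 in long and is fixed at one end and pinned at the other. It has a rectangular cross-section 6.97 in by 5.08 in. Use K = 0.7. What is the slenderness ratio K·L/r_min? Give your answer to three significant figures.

λ ≈ 96.9

For a rectangle r_min = b/√12 = 5.08/√12 = 1.466 in
L_e = K·L = 0.7 × 203 = 142.1 in
λ = L_e / r_min = 142.10 / 1.466 = 96.9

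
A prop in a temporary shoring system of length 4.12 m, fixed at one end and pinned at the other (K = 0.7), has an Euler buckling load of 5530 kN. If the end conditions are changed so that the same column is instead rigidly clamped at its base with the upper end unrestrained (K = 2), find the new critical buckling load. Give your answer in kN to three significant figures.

P_cr ∝ 1/K², so P_cr,new = P_cr,old × (K_old/K_new)² = 5530 × (0.7/2)²
= 5530 × 0.1225 = 677 kN

P_cr ≈ 677 kN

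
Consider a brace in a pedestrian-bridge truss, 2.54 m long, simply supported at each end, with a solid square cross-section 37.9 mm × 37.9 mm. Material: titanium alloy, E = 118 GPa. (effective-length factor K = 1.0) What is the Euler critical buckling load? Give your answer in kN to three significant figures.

I = a⁴/12 = 37.9⁴/12 = 1.719×10^5 mm⁴
I = 1.719×10^5 mm⁴ = 1.719×10^-7 m⁴
Effective length L_e = K·L = 1 × 2.54 = 2.540 m
P_cr = π²EI / L_e² = π² × 118×10⁹ × 1.719×10^-7 / 2.540² = 3.104×10^4 N

P_cr ≈ 31.0 kN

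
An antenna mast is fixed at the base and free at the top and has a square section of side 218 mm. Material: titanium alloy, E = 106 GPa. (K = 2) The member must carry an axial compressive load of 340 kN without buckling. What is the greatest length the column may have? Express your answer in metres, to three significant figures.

L_max ≈ 12.0 m

I = a⁴/12 = 218⁴/12 = 1.882×10^8 mm⁴
I = 1.882×10^-4 m⁴
At the buckling limit P_cr = P = 3.400×10^5 N
From P_cr = π²EI/(K·L)²:  L = (1/K)·√(π²EI/P_cr) = (1/2)·√(π²×1.06×10^11×1.882×10^-4/3.400×10^5)
L = 12.0 m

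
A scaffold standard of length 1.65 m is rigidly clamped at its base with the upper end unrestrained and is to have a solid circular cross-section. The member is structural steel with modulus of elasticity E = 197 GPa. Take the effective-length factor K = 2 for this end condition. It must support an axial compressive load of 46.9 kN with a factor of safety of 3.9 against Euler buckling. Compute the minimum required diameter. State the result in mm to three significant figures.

d ≈ 67.6 mm

Required P_cr = n·P = 3.9 × 46.9 = 182.9 kN
L_e = K·L = 2 × 1.65 = 3.300 m
Required I = P_cr·L_e²/(π²E) = 1.829×10^5 × 3.300² / (π² × 1.97×10^11) = 1.024×10^-6 m⁴
I_req = 1.024×10^6 mm⁴
Solid circle: I = πd⁴/64  ⇒  d = (64I/π)^(1/4) = (64×1.024×10^6/π)^(1/4) = 67.6 mm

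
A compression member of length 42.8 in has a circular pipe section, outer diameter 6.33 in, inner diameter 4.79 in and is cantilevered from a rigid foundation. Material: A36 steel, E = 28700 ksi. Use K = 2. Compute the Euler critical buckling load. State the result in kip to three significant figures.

d_o = 6.33 in, d_i = 4.79 in
I = π(d_o⁴ − d_i⁴)/64 = π(6.33⁴ − 4.790⁴)/64 = 52.97 in⁴
Effective length L_e = K·L = 2 × 42.8 = 85.60 in
P_cr = π²EI / L_e² = π² × 28700×10³ × 52.97 / 85.60² = 2.048×10^6 lb

P_cr ≈ 2050 kip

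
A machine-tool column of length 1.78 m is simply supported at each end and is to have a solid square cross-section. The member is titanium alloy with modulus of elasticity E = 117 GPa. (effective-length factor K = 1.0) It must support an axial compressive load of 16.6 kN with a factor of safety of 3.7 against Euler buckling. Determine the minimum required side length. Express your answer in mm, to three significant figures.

Required P_cr = n·P = 3.7 × 16.6 = 61.42 kN
L_e = K·L = 1 × 1.78 = 1.780 m
Required I = P_cr·L_e²/(π²E) = 6.142×10^4 × 1.780² / (π² × 1.17×10^11) = 1.685×10^-7 m⁴
I_req = 1.685×10^5 mm⁴
Solid square: I = a⁴/12  ⇒  a = (12I)^(1/4) = (12×1.685×10^5)^(1/4) = 37.7 mm

a ≈ 37.7 mm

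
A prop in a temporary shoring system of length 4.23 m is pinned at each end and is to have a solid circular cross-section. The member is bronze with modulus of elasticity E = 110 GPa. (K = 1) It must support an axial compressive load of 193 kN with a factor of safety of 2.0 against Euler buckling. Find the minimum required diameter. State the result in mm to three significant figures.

Required P_cr = n·P = 2.0 × 193 = 386.0 kN
L_e = K·L = 1 × 4.23 = 4.230 m
Required I = P_cr·L_e²/(π²E) = 3.860×10^5 × 4.230² / (π² × 1.10×10^11) = 6.362×10^-6 m⁴
I_req = 6.362×10^6 mm⁴
Solid circle: I = πd⁴/64  ⇒  d = (64I/π)^(1/4) = (64×6.362×10^6/π)^(1/4) = 107 mm

d ≈ 107 mm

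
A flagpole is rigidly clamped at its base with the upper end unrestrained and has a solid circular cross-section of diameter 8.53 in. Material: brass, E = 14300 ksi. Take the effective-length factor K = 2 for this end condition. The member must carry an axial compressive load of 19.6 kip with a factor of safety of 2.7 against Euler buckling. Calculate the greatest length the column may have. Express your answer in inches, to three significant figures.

I = πd⁴/64 = π×8.53⁴/64 = 259.9 in⁴
Required critical load P_cr = n·P = 2.7 × 19.6 = 52.92 kip = 5.292×10^4 lb
From P_cr = π²EI/(K·L)²:  L = (1/K)·√(π²EI/P_cr) = (1/2)·√(π²×1.43×10^7×259.9/5.292×10^4)
L = 416 in

L_max ≈ 416 in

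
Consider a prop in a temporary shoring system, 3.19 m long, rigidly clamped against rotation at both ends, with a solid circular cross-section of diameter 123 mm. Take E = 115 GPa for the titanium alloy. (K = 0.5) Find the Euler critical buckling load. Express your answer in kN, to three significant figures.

P_cr ≈ 5010 kN

I = πd⁴/64 = π×123⁴/64 = 1.124×10^7 mm⁴
I = 1.124×10^7 mm⁴ = 1.124×10^-5 m⁴
Effective length L_e = K·L = 0.5 × 3.19 = 1.595 m
P_cr = π²EI / L_e² = π² × 115×10⁹ × 1.124×10^-5 / 1.595² = 5.013×10^6 N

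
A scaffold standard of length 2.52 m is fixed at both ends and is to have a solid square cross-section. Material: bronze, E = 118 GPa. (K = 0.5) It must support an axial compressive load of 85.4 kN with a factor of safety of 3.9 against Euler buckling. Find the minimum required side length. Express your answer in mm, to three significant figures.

Required P_cr = n·P = 3.9 × 85.4 = 333.1 kN
L_e = K·L = 0.5 × 2.52 = 1.260 m
Required I = P_cr·L_e²/(π²E) = 3.331×10^5 × 1.260² / (π² × 1.18×10^11) = 4.540×10^-7 m⁴
I_req = 4.540×10^5 mm⁴
Solid square: I = a⁴/12  ⇒  a = (12I)^(1/4) = (12×4.540×10^5)^(1/4) = 48.3 mm

a ≈ 48.3 mm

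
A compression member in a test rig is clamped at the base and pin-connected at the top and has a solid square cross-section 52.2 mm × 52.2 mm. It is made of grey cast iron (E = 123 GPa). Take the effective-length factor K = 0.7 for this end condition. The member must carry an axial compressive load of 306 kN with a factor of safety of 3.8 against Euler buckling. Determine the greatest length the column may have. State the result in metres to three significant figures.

L_max ≈ 1.15 m

I = a⁴/12 = 52.2⁴/12 = 6.187×10^5 mm⁴
I = 6.187×10^-7 m⁴
Required critical load P_cr = n·P = 3.8 × 306 = 1163 kN = 1.163×10^6 N
From P_cr = π²EI/(K·L)²:  L = (1/K)·√(π²EI/P_cr) = (1/0.7)·√(π²×1.23×10^11×6.187×10^-7/1.163×10^6)
L = 1.15 m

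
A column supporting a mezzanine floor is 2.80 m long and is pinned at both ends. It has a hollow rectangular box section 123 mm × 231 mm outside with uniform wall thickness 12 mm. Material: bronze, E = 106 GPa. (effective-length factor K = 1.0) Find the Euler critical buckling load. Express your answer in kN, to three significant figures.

P_cr ≈ 2550 kN

Inner dimensions: h_i = 231 − 2×12 = 207.0 mm, b_i = 123 − 2×12 = 99.00 mm
Weak-axis I_min = (h_o·b_o³ − h_i·b_i³)/12 with b_o = 123, b_i = 99.00 mm (shorter outer/inner sides).
I_min = (231×123³ − 207.0×99.00³)/12 = 1.908×10^7 mm⁴
I = 1.908×10^7 mm⁴ = 1.908×10^-5 m⁴
Effective length L_e = K·L = 1 × 2.80 = 2.800 m
P_cr = π²EI / L_e² = π² × 106×10⁹ × 1.908×10^-5 / 2.800² = 2.547×10^6 N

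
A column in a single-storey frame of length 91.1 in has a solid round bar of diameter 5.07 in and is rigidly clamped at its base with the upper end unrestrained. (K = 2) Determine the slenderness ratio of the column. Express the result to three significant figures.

λ ≈ 144

For a solid circle r = d/4 = 5.07/4 = 1.268 in
L_e = K·L = 2 × 91.1 = 182.2 in
λ = L_e / r_min = 182.20 / 1.268 = 144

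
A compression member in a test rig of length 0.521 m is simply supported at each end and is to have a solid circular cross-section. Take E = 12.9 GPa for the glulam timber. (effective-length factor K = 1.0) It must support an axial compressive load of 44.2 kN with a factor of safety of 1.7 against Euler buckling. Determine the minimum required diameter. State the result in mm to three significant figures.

Required P_cr = n·P = 1.7 × 44.2 = 75.14 kN
L_e = K·L = 1 × 0.521 = 0.5210 m
Required I = P_cr·L_e²/(π²E) = 7.514×10^4 × 0.5210² / (π² × 1.29×10^10) = 1.602×10^-7 m⁴
I_req = 1.602×10^5 mm⁴
Solid circle: I = πd⁴/64  ⇒  d = (64I/π)^(1/4) = (64×1.602×10^5/π)^(1/4) = 42.5 mm

d ≈ 42.5 mm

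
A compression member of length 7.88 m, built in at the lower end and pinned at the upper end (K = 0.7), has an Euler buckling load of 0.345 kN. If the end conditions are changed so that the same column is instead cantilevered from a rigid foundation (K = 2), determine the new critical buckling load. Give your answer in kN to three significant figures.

P_cr ∝ 1/K², so P_cr,new = P_cr,old × (K_old/K_new)² = 0.345 × (0.7/2)²
= 0.345 × 0.1225 = 0.0423 kN

P_cr ≈ 0.0423 kN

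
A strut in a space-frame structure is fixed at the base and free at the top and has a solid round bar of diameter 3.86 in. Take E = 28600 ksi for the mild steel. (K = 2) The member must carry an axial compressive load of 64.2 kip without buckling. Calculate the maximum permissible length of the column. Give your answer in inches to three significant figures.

I = πd⁴/64 = π×3.86⁴/64 = 10.90 in⁴
At the buckling limit P_cr = P = 6.420×10^4 lb
From P_cr = π²EI/(K·L)²:  L = (1/K)·√(π²EI/P_cr) = (1/2)·√(π²×2.86×10^7×10.90/6.420×10^4)
L = 109 in

L_max ≈ 109 in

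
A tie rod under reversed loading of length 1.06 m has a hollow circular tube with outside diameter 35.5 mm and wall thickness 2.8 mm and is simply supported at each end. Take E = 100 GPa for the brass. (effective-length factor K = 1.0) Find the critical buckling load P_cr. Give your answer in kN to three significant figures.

P_cr ≈ 34.0 kN

Inner diameter d_i = 35.5 − 2×2.8 = 29.90 mm
I = π(d_o⁴ − d_i⁴)/64 = π(35.5⁴ − 29.90⁴)/64 = 3.873×10^4 mm⁴
I = 3.873×10^4 mm⁴ = 3.873×10^-8 m⁴
Effective length L_e = K·L = 1 × 1.06 = 1.060 m
P_cr = π²EI / L_e² = π² × 100×10⁹ × 3.873×10^-8 / 1.060² = 3.402×10^4 N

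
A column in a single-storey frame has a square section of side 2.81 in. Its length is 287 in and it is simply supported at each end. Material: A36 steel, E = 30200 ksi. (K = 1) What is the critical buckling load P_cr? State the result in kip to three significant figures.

P_cr ≈ 18.8 kip

I = a⁴/12 = 2.81⁴/12 = 5.196 in⁴
Effective length L_e = K·L = 1 × 287 = 287.0 in
P_cr = π²EI / L_e² = π² × 30200×10³ × 5.196 / 287.0² = 1.880×10^4 lb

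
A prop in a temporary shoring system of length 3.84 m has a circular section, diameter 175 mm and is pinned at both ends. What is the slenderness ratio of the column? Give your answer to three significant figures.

λ ≈ 87.8

For a solid circle r = d/4 = 175/4 = 43.75 mm
L_e = K·L = 1 × 3.84 m = 3.840 m = 3840.0 mm
λ = L_e / r_min = 3840.0 / 43.75 = 87.8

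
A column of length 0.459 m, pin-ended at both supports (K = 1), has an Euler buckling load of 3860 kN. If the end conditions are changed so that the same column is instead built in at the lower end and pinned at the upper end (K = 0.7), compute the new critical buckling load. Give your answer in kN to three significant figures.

P_cr ∝ 1/K², so P_cr,new = P_cr,old × (K_old/K_new)² = 3860 × (1/0.7)²
= 3860 × 2.041 = 7880 kN

P_cr ≈ 7880 kN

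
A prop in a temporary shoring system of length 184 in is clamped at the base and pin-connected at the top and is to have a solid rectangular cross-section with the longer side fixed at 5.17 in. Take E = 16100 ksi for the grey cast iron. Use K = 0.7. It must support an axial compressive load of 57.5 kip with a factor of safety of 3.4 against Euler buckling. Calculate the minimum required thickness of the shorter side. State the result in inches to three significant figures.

Required P_cr = n·P = 3.4 × 57.5 = 195.5 kip
L_e = K·L = 0.7 × 184 = 128.8 in
Required I = P_cr·L_e²/(π²E) = 1.955×10^5 × 128.8² / (π² × 1.61×10^7) = 20.41 in⁴
Rectangle, weak axis: I_min = h·b³/12 with h = 5.17 in fixed  ⇒  b = (12I/h)^(1/3) = 3.62 in

b ≈ 3.62 in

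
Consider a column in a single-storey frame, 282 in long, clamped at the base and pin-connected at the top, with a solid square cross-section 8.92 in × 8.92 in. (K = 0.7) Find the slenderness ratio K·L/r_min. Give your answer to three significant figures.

λ ≈ 76.7

For a square r = a/√12 = 8.92/√12 = 2.575 in
L_e = K·L = 0.7 × 282 = 197.4 in
λ = L_e / r_min = 197.40 / 2.575 = 76.7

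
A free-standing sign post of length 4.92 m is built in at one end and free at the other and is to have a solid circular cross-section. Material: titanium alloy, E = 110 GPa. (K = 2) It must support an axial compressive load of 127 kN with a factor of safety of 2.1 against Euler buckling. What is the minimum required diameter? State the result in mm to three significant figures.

Required P_cr = n·P = 2.1 × 127 = 266.7 kN
L_e = K·L = 2 × 4.92 = 9.840 m
Required I = P_cr·L_e²/(π²E) = 2.667×10^5 × 9.840² / (π² × 1.10×10^11) = 2.379×10^-5 m⁴
I_req = 2.379×10^7 mm⁴
Solid circle: I = πd⁴/64  ⇒  d = (64I/π)^(1/4) = (64×2.379×10^7/π)^(1/4) = 148 mm

d ≈ 148 mm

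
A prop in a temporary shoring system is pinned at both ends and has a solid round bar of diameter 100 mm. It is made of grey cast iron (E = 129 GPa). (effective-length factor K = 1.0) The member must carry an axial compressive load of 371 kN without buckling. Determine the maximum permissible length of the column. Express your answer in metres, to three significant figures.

L_max ≈ 4.10 m

I = πd⁴/64 = π×100⁴/64 = 4.909×10^6 mm⁴
I = 4.909×10^-6 m⁴
At the buckling limit P_cr = P = 3.710×10^5 N
From P_cr = π²EI/(K·L)²:  L = (1/K)·√(π²EI/P_cr) = (1/1)·√(π²×1.29×10^11×4.909×10^-6/3.710×10^5)
L = 4.10 m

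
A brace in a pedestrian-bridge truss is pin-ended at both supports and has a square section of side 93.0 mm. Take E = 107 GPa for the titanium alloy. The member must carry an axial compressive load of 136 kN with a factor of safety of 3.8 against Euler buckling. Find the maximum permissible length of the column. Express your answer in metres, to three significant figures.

L_max ≈ 3.57 m

I = a⁴/12 = 93.0⁴/12 = 6.234×10^6 mm⁴
I = 6.234×10^-6 m⁴
Required critical load P_cr = n·P = 3.8 × 136 = 516.8 kN = 5.168×10^5 N
From P_cr = π²EI/(K·L)²:  L = (1/K)·√(π²EI/P_cr) = (1/1)·√(π²×1.07×10^11×6.234×10^-6/5.168×10^5)
L = 3.57 m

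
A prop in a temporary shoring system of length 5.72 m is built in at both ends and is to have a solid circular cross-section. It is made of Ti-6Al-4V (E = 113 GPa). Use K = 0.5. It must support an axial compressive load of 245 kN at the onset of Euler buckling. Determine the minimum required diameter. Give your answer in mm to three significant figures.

d ≈ 77.8 mm

L_e = K·L = 0.5 × 5.72 = 2.860 m
Required I = P_cr·L_e²/(π²E) = 2.450×10^5 × 2.860² / (π² × 1.13×10^11) = 1.797×10^-6 m⁴
I_req = 1.797×10^6 mm⁴
Solid circle: I = πd⁴/64  ⇒  d = (64I/π)^(1/4) = (64×1.797×10^6/π)^(1/4) = 77.8 mm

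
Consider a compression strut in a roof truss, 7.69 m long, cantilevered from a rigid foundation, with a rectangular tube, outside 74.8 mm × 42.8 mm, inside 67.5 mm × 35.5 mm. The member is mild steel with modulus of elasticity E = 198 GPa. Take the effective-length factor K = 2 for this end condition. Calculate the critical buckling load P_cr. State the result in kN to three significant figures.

Weak-axis I_min = (h_o·b_o³ − h_i·b_i³)/12 with b_o = 42.8, b_i = 35.50 mm (shorter outer/inner sides).
I_min = (74.8×42.8³ − 67.50×35.50³)/12 = 2.371×10^5 mm⁴
I = 2.371×10^5 mm⁴ = 2.371×10^-7 m⁴
Effective length L_e = K·L = 2 × 7.69 = 15.38 m
P_cr = π²EI / L_e² = π² × 198×10⁹ × 2.371×10^-7 / 15.38² = 1.958×10^3 N

P_cr ≈ 1.96 kN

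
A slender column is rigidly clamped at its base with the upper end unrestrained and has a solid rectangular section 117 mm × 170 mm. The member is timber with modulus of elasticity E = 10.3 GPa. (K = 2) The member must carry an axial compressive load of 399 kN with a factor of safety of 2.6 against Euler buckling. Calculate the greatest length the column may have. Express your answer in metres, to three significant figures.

L_max ≈ 0.746 m

Buckling occurs about the weak axis: I_min = h·b³/12 with b = 117 mm (the shorter side).
I_min = 170×117³/12 = 2.269×10^7 mm⁴
I = 2.269×10^-5 m⁴
Required critical load P_cr = n·P = 2.6 × 399 = 1037 kN = 1.037×10^6 N
From P_cr = π²EI/(K·L)²:  L = (1/K)·√(π²EI/P_cr) = (1/2)·√(π²×1.03×10^10×2.269×10^-5/1.037×10^6)
L = 0.746 m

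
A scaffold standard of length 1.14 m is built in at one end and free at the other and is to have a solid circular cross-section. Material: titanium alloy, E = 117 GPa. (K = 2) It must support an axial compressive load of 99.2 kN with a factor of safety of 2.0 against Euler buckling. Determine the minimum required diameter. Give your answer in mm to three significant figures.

Required P_cr = n·P = 2.0 × 99.2 = 198.4 kN
L_e = K·L = 2 × 1.14 = 2.280 m
Required I = P_cr·L_e²/(π²E) = 1.984×10^5 × 2.280² / (π² × 1.17×10^11) = 8.932×10^-7 m⁴
I_req = 8.932×10^5 mm⁴
Solid circle: I = πd⁴/64  ⇒  d = (64I/π)^(1/4) = (64×8.932×10^5/π)^(1/4) = 65.3 mm

d ≈ 65.3 mm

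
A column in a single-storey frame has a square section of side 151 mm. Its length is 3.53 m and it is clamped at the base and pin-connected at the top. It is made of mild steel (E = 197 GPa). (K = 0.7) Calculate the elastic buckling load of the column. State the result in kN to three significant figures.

P_cr ≈ 13800 kN

I = a⁴/12 = 151⁴/12 = 4.332×10^7 mm⁴
I = 4.332×10^7 mm⁴ = 4.332×10^-5 m⁴
Effective length L_e = K·L = 0.7 × 3.53 = 2.471 m
P_cr = π²EI / L_e² = π² × 197×10⁹ × 4.332×10^-5 / 2.471² = 1.380×10^7 N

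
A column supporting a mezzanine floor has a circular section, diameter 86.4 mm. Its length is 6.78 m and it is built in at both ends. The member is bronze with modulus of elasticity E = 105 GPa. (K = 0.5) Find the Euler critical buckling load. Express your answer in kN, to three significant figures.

I = πd⁴/64 = π×86.4⁴/64 = 2.735×10^6 mm⁴
I = 2.735×10^6 mm⁴ = 2.735×10^-6 m⁴
Effective length L_e = K·L = 0.5 × 6.78 = 3.390 m
P_cr = π²EI / L_e² = π² × 105×10⁹ × 2.735×10^-6 / 3.390² = 2.467×10^5 N

P_cr ≈ 247 kN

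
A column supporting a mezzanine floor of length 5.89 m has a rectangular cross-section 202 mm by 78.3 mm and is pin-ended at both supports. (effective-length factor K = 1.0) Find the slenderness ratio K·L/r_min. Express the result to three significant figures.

λ ≈ 261

For a rectangle r_min = b/√12 = 78.3/√12 = 22.60 mm
L_e = K·L = 1 × 5.89 m = 5.890 m = 5890.0 mm
λ = L_e / r_min = 5890.0 / 22.60 = 261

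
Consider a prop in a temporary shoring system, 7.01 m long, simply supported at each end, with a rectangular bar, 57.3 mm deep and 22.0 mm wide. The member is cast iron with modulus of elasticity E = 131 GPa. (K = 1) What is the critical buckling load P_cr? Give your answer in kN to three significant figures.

Buckling occurs about the weak axis: I_min = h·b³/12 with b = 22.0 mm (the shorter side).
I_min = 57.3×22.0³/12 = 5.084×10^4 mm⁴
I = 5.084×10^4 mm⁴ = 5.084×10^-8 m⁴
Effective length L_e = K·L = 1 × 7.01 = 7.010 m
P_cr = π²EI / L_e² = π² × 131×10⁹ × 5.084×10^-8 / 7.010² = 1.338×10^3 N

P_cr ≈ 1.34 kN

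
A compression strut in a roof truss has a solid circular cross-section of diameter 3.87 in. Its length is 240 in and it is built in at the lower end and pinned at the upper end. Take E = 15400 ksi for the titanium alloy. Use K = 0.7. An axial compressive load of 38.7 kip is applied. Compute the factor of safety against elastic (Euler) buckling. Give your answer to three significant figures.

I = πd⁴/64 = π×3.87⁴/64 = 11.01 in⁴
Effective length L_e = K·L = 0.7 × 240 = 168.0 in
P_cr = π²EI / L_e² = π² × 15400×10³ × 11.01 / 168.0² = 5.929×10^4 lb
Factor of safety n = P_cr / P = 59.295 / 38.7 = 1.53

n ≈ 1.53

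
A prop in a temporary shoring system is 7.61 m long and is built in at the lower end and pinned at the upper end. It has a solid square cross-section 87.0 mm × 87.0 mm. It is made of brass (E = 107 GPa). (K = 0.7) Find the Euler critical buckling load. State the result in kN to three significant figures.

P_cr ≈ 178 kN

I = a⁴/12 = 87.0⁴/12 = 4.774×10^6 mm⁴
I = 4.774×10^6 mm⁴ = 4.774×10^-6 m⁴
Effective length L_e = K·L = 0.7 × 7.61 = 5.327 m
P_cr = π²EI / L_e² = π² × 107×10⁹ × 4.774×10^-6 / 5.327² = 1.777×10^5 N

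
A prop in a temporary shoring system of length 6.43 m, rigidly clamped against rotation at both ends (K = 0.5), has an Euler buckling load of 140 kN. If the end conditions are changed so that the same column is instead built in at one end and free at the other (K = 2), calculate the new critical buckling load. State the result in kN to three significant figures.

P_cr ≈ 8.75 kN

P_cr ∝ 1/K², so P_cr,new = P_cr,old × (K_old/K_new)² = 140 × (0.5/2)²
= 140 × 0.06250 = 8.75 kN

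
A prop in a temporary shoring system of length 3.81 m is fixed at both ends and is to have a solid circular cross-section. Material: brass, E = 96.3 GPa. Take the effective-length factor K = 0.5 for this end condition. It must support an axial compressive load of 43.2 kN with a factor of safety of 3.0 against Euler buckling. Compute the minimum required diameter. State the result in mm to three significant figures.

d ≈ 56.3 mm

Required P_cr = n·P = 3.0 × 43.2 = 129.6 kN
L_e = K·L = 0.5 × 3.81 = 1.905 m
Required I = P_cr·L_e²/(π²E) = 1.296×10^5 × 1.905² / (π² × 9.63×10^10) = 4.948×10^-7 m⁴
I_req = 4.948×10^5 mm⁴
Solid circle: I = πd⁴/64  ⇒  d = (64I/π)^(1/4) = (64×4.948×10^5/π)^(1/4) = 56.3 mm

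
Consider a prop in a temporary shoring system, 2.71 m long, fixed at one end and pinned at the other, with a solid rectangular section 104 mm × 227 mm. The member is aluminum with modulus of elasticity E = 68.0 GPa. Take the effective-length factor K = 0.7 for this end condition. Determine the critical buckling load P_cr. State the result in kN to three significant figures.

P_cr ≈ 3970 kN

Buckling occurs about the weak axis: I_min = h·b³/12 with b = 104 mm (the shorter side).
I_min = 227×104³/12 = 2.128×10^7 mm⁴
I = 2.128×10^7 mm⁴ = 2.128×10^-5 m⁴
Effective length L_e = K·L = 0.7 × 2.71 = 1.897 m
P_cr = π²EI / L_e² = π² × 68.0×10⁹ × 2.128×10^-5 / 1.897² = 3.968×10^6 N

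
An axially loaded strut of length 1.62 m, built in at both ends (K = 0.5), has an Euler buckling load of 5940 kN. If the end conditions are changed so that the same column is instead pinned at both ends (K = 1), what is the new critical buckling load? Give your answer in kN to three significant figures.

P_cr ∝ 1/K², so P_cr,new = P_cr,old × (K_old/K_new)² = 5940 × (0.5/1)²
= 5940 × 0.2500 = 1480 kN

P_cr ≈ 1480 kN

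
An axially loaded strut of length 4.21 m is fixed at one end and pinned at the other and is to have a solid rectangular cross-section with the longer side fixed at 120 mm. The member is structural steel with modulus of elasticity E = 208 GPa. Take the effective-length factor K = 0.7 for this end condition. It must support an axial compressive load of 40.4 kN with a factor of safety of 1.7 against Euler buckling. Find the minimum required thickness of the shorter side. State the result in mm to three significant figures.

b ≈ 30.7 mm

Required P_cr = n·P = 1.7 × 40.4 = 68.68 kN
L_e = K·L = 0.7 × 4.21 = 2.947 m
Required I = P_cr·L_e²/(π²E) = 6.868×10^4 × 2.947² / (π² × 2.08×10^11) = 2.906×10^-7 m⁴
I_req = 2.906×10^5 mm⁴
Rectangle, weak axis: I_min = h·b³/12 with h = 120 mm fixed  ⇒  b = (12I/h)^(1/3) = 30.7 mm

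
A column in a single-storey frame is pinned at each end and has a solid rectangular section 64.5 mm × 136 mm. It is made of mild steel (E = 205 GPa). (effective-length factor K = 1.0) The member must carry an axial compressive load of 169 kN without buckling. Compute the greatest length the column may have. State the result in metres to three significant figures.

Buckling occurs about the weak axis: I_min = h·b³/12 with b = 64.5 mm (the shorter side).
I_min = 136×64.5³/12 = 3.041×10^6 mm⁴
I = 3.041×10^-6 m⁴
At the buckling limit P_cr = P = 1.690×10^5 N
From P_cr = π²EI/(K·L)²:  L = (1/K)·√(π²EI/P_cr) = (1/1)·√(π²×2.05×10^11×3.041×10^-6/1.690×10^5)
L = 6.03 m

L_max ≈ 6.03 m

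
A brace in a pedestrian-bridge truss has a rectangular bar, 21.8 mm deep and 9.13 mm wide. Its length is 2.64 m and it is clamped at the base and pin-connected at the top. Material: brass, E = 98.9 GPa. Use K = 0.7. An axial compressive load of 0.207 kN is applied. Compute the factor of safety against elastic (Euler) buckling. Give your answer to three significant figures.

n ≈ 1.91

Buckling occurs about the weak axis: I_min = h·b³/12 with b = 9.13 mm (the shorter side).
I_min = 21.8×9.13³/12 = 1.383×10^3 mm⁴
I = 1.383×10^3 mm⁴ = 1.383×10^-9 m⁴
Effective length L_e = K·L = 0.7 × 2.64 = 1.848 m
P_cr = π²EI / L_e² = π² × 98.9×10⁹ × 1.383×10^-9 / 1.848² = 395.2 N
Factor of safety n = P_cr / P = 0.39517 / 0.207 = 1.91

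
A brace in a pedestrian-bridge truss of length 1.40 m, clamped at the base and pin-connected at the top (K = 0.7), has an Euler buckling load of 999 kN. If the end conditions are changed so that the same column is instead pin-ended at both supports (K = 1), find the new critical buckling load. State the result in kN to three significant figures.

P_cr ∝ 1/K², so P_cr,new = P_cr,old × (K_old/K_new)² = 999 × (0.7/1)²
= 999 × 0.4900 = 490 kN

P_cr ≈ 490 kN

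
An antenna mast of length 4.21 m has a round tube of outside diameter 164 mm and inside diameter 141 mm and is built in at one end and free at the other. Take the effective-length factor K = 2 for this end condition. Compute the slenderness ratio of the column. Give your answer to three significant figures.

d_o = 164 mm, d_i = 141 mm
I = π(d_o⁴ − d_i⁴)/64 = π(164⁴ − 141.0⁴)/64 = 1.611×10^7 mm⁴
A = 5.510×10^3 mm²;  r_min = √(I/A) = √(1.611×10^7/5.510×10^3) = 54.07 mm
L_e = K·L = 2 × 4.21 m = 8.420 m = 8420.0 mm
λ = L_e / r_min = 8420.0 / 54.07 = 156

λ ≈ 156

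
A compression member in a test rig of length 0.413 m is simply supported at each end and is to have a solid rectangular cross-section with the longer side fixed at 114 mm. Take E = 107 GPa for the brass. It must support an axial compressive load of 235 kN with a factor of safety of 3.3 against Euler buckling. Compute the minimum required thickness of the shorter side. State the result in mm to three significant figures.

Required P_cr = n·P = 3.3 × 235 = 775.5 kN
L_e = K·L = 1 × 0.413 = 0.4130 m
Required I = P_cr·L_e²/(π²E) = 7.755×10^5 × 0.4130² / (π² × 1.07×10^11) = 1.253×10^-7 m⁴
I_req = 1.253×10^5 mm⁴
Rectangle, weak axis: I_min = h·b³/12 with h = 114 mm fixed  ⇒  b = (12I/h)^(1/3) = 23.6 mm

b ≈ 23.6 mm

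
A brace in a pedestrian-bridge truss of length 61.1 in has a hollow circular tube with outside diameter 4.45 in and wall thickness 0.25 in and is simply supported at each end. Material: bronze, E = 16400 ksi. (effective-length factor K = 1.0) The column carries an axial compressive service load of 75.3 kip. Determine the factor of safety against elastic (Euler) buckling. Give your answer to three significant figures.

n ≈ 4.20

Inner diameter d_i = 4.45 − 2×0.25 = 3.950 in
I = π(d_o⁴ − d_i⁴)/64 = π(4.45⁴ − 3.950⁴)/64 = 7.299 in⁴
Effective length L_e = K·L = 1 × 61.1 = 61.10 in
P_cr = π²EI / L_e² = π² × 16400×10³ × 7.299 / 61.10² = 3.165×10^5 lb
Factor of safety n = P_cr / P = 316.48 / 75.3 = 4.20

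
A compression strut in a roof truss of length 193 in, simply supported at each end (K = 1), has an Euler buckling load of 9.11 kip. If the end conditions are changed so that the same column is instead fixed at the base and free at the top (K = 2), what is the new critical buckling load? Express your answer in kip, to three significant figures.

P_cr ≈ 2.28 kip

P_cr ∝ 1/K², so P_cr,new = P_cr,old × (K_old/K_new)² = 9.11 × (1/2)²
= 9.11 × 0.2500 = 2.28 kip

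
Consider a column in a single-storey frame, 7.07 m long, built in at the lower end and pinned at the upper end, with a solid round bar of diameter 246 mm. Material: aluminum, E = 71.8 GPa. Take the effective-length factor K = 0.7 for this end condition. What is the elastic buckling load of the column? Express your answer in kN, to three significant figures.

I = πd⁴/64 = π×246⁴/64 = 1.798×10^8 mm⁴
I = 1.798×10^8 mm⁴ = 1.798×10^-4 m⁴
Effective length L_e = K·L = 0.7 × 7.07 = 4.949 m
P_cr = π²EI / L_e² = π² × 71.8×10⁹ × 1.798×10^-4 / 4.949² = 5.201×10^6 N

P_cr ≈ 5200 kN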